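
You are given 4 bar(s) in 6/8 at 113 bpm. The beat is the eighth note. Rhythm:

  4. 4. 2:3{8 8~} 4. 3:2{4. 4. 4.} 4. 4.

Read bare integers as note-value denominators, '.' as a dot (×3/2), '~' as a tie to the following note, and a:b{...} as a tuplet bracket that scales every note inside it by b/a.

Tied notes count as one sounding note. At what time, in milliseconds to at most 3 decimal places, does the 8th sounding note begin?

1. 0.0ms @ 0 + 1592.92ms (3)
2. 1592.92ms @ 3 + 1592.92ms (3)
3. 3185.841ms @ 6 + 796.46ms (3/2)
4. 3982.301ms @ 15/2 + 2389.381ms (9/2)
5. 6371.681ms @ 12 + 1061.947ms (2)
6. 7433.628ms @ 14 + 1061.947ms (2)
7. 8495.575ms @ 16 + 1061.947ms (2)
8. 9557.522ms @ 18 + 1592.92ms (3)
9. 11150.442ms @ 21 + 1592.92ms (3)

note 8 onset = 18b = 9557.522ms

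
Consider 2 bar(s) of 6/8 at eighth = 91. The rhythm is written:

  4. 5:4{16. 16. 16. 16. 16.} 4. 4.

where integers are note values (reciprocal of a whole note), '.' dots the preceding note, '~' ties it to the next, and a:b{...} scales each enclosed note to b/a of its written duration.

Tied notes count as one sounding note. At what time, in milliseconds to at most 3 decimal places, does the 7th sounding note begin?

note 7 onset = 6b = 3956.044ms

1. 0.0ms @ 0 + 1978.022ms (3)
2. 1978.022ms @ 3 + 395.604ms (3/5)
3. 2373.626ms @ 18/5 + 395.604ms (3/5)
4. 2769.231ms @ 21/5 + 395.604ms (3/5)
5. 3164.835ms @ 24/5 + 395.604ms (3/5)
6. 3560.44ms @ 27/5 + 395.604ms (3/5)
7. 3956.044ms @ 6 + 1978.022ms (3)
8. 5934.066ms @ 9 + 1978.022ms (3)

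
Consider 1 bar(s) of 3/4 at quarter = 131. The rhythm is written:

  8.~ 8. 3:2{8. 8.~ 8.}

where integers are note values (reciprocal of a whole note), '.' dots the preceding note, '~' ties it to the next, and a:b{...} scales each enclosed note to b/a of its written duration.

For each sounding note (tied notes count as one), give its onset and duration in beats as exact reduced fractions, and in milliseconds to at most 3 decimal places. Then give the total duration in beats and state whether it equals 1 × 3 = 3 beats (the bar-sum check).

1) 0.0ms=0b +687.023ms=3/2b
2) 687.023ms=3/2b +229.008ms=1/2b
3) 916.031ms=2b +458.015ms=1b
Σ=3b of 3 (131bpm 3/4) — PASS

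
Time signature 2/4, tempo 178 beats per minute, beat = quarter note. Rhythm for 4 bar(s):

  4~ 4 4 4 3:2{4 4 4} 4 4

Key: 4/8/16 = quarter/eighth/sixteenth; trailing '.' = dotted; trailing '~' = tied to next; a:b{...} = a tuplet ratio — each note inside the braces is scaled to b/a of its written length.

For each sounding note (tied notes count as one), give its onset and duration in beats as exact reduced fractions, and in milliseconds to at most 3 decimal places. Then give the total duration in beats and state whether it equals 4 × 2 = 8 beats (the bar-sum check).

1) 0.0ms=0b +674.157ms=2b
2) 674.157ms=2b +337.079ms=1b
3) 1011.236ms=3b +337.079ms=1b
4) 1348.315ms=4b +224.719ms=2/3b
5) 1573.034ms=14/3b +224.719ms=2/3b
6) 1797.753ms=16/3b +224.719ms=2/3b
7) 2022.472ms=6b +337.079ms=1b
8) 2359.551ms=7b +337.079ms=1b
Σ=8b of 8 (178bpm 2/4) — PASS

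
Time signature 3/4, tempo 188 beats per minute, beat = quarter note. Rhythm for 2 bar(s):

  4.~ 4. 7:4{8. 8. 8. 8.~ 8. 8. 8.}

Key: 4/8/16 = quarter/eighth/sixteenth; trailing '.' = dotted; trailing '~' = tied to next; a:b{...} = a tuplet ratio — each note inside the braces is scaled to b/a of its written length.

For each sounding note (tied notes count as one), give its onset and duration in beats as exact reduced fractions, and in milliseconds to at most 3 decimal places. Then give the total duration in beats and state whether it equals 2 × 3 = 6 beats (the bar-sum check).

1) 0.0ms=0b +957.447ms=3b
2) 957.447ms=3b +136.778ms=3/7b
3) 1094.225ms=24/7b +136.778ms=3/7b
4) 1231.003ms=27/7b +136.778ms=3/7b
5) 1367.781ms=30/7b +273.556ms=6/7b
6) 1641.337ms=36/7b +136.778ms=3/7b
7) 1778.116ms=39/7b +136.778ms=3/7b
Σ=6b of 6 (188bpm 3/4) — PASS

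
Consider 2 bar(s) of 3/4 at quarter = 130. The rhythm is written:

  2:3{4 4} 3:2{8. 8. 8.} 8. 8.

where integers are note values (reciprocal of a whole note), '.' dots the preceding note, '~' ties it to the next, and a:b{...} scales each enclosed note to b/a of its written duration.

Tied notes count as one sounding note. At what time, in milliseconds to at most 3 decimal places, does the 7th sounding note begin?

note 7 onset = 21/4b = 2423.077ms

1. 0.0ms @ 0 + 692.308ms (3/2)
2. 692.308ms @ 3/2 + 692.308ms (3/2)
3. 1384.615ms @ 3 + 230.769ms (1/2)
4. 1615.385ms @ 7/2 + 230.769ms (1/2)
5. 1846.154ms @ 4 + 230.769ms (1/2)
6. 2076.923ms @ 9/2 + 346.154ms (3/4)
7. 2423.077ms @ 21/4 + 346.154ms (3/4)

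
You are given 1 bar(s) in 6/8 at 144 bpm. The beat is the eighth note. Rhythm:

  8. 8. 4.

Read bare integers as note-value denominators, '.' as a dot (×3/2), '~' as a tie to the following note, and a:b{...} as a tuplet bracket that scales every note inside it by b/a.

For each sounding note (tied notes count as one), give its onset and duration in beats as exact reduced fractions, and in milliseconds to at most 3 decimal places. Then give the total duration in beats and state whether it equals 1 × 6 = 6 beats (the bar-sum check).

1) 0.0ms=0b +625.0ms=3/2b
2) 625.0ms=3/2b +625.0ms=3/2b
3) 1250.0ms=3b +1250.0ms=3b
Σ=6b of 6 (144bpm 6/8) — PASS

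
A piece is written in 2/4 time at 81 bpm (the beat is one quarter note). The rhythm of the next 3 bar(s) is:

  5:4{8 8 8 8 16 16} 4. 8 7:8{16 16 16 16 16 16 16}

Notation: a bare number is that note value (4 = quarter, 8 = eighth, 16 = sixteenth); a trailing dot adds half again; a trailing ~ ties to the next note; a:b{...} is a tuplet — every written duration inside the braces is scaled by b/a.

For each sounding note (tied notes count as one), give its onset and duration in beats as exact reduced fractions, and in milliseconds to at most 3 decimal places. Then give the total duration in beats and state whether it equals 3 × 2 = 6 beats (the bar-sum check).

1) 0.0ms=0b +296.296ms=2/5b
2) 296.296ms=2/5b +296.296ms=2/5b
3) 592.593ms=4/5b +296.296ms=2/5b
4) 888.889ms=6/5b +296.296ms=2/5b
5) 1185.185ms=8/5b +148.148ms=1/5b
6) 1333.333ms=9/5b +148.148ms=1/5b
7) 1481.481ms=2b +1111.111ms=3/2b
8) 2592.593ms=7/2b +370.37ms=1/2b
9) 2962.963ms=4b +211.64ms=2/7b
10) 3174.603ms=30/7b +211.64ms=2/7b
11) 3386.243ms=32/7b +211.64ms=2/7b
12) 3597.884ms=34/7b +211.64ms=2/7b
13) 3809.524ms=36/7b +211.64ms=2/7b
14) 4021.164ms=38/7b +211.64ms=2/7b
15) 4232.804ms=40/7b +211.64ms=2/7b
Σ=6b of 6 (81bpm 2/4) — PASS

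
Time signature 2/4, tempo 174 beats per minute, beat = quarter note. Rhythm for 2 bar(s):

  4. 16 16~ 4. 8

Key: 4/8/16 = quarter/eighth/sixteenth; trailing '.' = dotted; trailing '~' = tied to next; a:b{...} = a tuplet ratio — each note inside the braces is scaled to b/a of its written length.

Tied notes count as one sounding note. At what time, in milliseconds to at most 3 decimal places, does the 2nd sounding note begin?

1. 0.0ms @ 0 + 517.241ms (3/2)
2. 517.241ms @ 3/2 + 86.207ms (1/4)
3. 603.448ms @ 7/4 + 603.448ms (7/4)
4. 1206.897ms @ 7/2 + 172.414ms (1/2)

note 2 onset = 3/2b = 517.241ms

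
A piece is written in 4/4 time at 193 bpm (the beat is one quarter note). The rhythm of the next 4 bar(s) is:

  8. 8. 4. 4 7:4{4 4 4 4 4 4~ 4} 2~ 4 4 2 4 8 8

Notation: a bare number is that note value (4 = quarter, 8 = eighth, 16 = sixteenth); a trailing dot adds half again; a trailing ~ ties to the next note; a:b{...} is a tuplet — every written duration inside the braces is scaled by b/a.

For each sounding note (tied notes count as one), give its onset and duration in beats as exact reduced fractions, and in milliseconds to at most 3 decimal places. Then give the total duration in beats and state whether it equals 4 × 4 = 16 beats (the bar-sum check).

1) 0.0ms=0b +233.161ms=3/4b
2) 233.161ms=3/4b +233.161ms=3/4b
3) 466.321ms=3/2b +466.321ms=3/2b
4) 932.642ms=3b +310.881ms=1b
5) 1243.523ms=4b +177.646ms=4/7b
6) 1421.17ms=32/7b +177.646ms=4/7b
7) 1598.816ms=36/7b +177.646ms=4/7b
8) 1776.462ms=40/7b +177.646ms=4/7b
9) 1954.108ms=44/7b +177.646ms=4/7b
10) 2131.754ms=48/7b +355.292ms=8/7b
11) 2487.047ms=8b +932.642ms=3b
12) 3419.689ms=11b +310.881ms=1b
13) 3730.57ms=12b +621.762ms=2b
14) 4352.332ms=14b +310.881ms=1b
15) 4663.212ms=15b +155.44ms=1/2b
16) 4818.653ms=31/2b +155.44ms=1/2b
Σ=16b of 16 (193bpm 4/4) — PASS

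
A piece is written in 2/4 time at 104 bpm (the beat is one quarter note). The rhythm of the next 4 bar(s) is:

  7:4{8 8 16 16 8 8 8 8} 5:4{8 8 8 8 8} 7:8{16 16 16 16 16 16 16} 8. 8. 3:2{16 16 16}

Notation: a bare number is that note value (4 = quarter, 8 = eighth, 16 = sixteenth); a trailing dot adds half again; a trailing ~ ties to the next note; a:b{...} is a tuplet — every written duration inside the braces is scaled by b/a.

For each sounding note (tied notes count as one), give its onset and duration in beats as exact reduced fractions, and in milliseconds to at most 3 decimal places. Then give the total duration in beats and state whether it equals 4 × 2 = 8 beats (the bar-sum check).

1) 0.0ms=0b +164.835ms=2/7b
2) 164.835ms=2/7b +164.835ms=2/7b
3) 329.67ms=4/7b +82.418ms=1/7b
4) 412.088ms=5/7b +82.418ms=1/7b
5) 494.505ms=6/7b +164.835ms=2/7b
6) 659.341ms=8/7b +164.835ms=2/7b
7) 824.176ms=10/7b +164.835ms=2/7b
8) 989.011ms=12/7b +164.835ms=2/7b
9) 1153.846ms=2b +230.769ms=2/5b
10) 1384.615ms=12/5b +230.769ms=2/5b
11) 1615.385ms=14/5b +230.769ms=2/5b
12) 1846.154ms=16/5b +230.769ms=2/5b
13) 2076.923ms=18/5b +230.769ms=2/5b
14) 2307.692ms=4b +164.835ms=2/7b
15) 2472.527ms=30/7b +164.835ms=2/7b
16) 2637.363ms=32/7b +164.835ms=2/7b
17) 2802.198ms=34/7b +164.835ms=2/7b
18) 2967.033ms=36/7b +164.835ms=2/7b
19) 3131.868ms=38/7b +164.835ms=2/7b
20) 3296.703ms=40/7b +164.835ms=2/7b
21) 3461.538ms=6b +432.692ms=3/4b
22) 3894.231ms=27/4b +432.692ms=3/4b
23) 4326.923ms=15/2b +96.154ms=1/6b
24) 4423.077ms=23/3b +96.154ms=1/6b
25) 4519.231ms=47/6b +96.154ms=1/6b
Σ=8b of 8 (104bpm 2/4) — PASS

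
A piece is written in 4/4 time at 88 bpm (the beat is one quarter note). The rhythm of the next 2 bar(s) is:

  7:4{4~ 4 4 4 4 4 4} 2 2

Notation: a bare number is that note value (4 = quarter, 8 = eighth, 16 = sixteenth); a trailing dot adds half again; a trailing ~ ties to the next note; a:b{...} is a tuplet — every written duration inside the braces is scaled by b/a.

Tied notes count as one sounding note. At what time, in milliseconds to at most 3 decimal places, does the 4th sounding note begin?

1. 0.0ms @ 0 + 779.221ms (8/7)
2. 779.221ms @ 8/7 + 389.61ms (4/7)
3. 1168.831ms @ 12/7 + 389.61ms (4/7)
4. 1558.442ms @ 16/7 + 389.61ms (4/7)
5. 1948.052ms @ 20/7 + 389.61ms (4/7)
6. 2337.662ms @ 24/7 + 389.61ms (4/7)
7. 2727.273ms @ 4 + 1363.636ms (2)
8. 4090.909ms @ 6 + 1363.636ms (2)

note 4 onset = 16/7b = 1558.442ms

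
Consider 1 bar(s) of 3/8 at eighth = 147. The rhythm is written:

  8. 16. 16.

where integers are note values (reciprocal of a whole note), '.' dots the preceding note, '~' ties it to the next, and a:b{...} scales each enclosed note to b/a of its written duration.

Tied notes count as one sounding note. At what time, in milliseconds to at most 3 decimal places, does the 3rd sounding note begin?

note 3 onset = 9/4b = 918.367ms

1. 0.0ms @ 0 + 612.245ms (3/2)
2. 612.245ms @ 3/2 + 306.122ms (3/4)
3. 918.367ms @ 9/4 + 306.122ms (3/4)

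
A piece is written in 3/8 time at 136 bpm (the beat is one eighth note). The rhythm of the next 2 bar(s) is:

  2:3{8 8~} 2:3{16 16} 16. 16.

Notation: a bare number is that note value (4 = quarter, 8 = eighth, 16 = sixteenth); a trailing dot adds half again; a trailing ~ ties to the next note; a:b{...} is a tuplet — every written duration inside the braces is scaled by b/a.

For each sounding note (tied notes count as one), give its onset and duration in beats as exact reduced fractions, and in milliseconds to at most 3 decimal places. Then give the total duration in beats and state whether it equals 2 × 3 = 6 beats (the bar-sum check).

1) 0.0ms=0b +661.765ms=3/2b
2) 661.765ms=3/2b +992.647ms=9/4b
3) 1654.412ms=15/4b +330.882ms=3/4b
4) 1985.294ms=9/2b +330.882ms=3/4b
5) 2316.176ms=21/4b +330.882ms=3/4b
Σ=6b of 6 (136bpm 3/8) — PASS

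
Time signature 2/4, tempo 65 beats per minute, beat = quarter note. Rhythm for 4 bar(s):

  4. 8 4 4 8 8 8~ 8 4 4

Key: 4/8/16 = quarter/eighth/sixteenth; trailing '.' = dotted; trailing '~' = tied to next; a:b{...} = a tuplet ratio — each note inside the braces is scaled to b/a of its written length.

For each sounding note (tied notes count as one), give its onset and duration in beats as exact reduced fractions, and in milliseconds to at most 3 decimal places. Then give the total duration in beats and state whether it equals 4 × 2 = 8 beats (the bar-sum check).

1) 0.0ms=0b +1384.615ms=3/2b
2) 1384.615ms=3/2b +461.538ms=1/2b
3) 1846.154ms=2b +923.077ms=1b
4) 2769.231ms=3b +923.077ms=1b
5) 3692.308ms=4b +461.538ms=1/2b
6) 4153.846ms=9/2b +461.538ms=1/2b
7) 4615.385ms=5b +923.077ms=1b
8) 5538.462ms=6b +923.077ms=1b
9) 6461.538ms=7b +923.077ms=1b
Σ=8b of 8 (65bpm 2/4) — PASS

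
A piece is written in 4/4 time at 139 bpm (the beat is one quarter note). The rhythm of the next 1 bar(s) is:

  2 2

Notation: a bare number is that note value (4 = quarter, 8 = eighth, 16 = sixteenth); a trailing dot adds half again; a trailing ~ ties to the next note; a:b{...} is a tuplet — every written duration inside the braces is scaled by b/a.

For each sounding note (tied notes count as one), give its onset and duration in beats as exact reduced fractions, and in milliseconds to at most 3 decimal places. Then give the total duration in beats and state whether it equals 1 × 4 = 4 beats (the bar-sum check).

1) 0.0ms=0b +863.309ms=2b
2) 863.309ms=2b +863.309ms=2b
Σ=4b of 4 (139bpm 4/4) — PASS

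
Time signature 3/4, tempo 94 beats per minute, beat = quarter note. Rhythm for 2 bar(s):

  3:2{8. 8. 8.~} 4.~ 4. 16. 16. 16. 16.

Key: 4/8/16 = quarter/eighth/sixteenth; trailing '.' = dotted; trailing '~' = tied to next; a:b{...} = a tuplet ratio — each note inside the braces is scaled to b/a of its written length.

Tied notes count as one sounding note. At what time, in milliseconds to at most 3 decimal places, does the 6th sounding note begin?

note 6 onset = 21/4b = 3351.064ms

1. 0.0ms @ 0 + 319.149ms (1/2)
2. 319.149ms @ 1/2 + 319.149ms (1/2)
3. 638.298ms @ 1 + 2234.043ms (7/2)
4. 2872.34ms @ 9/2 + 239.362ms (3/8)
5. 3111.702ms @ 39/8 + 239.362ms (3/8)
6. 3351.064ms @ 21/4 + 239.362ms (3/8)
7. 3590.426ms @ 45/8 + 239.362ms (3/8)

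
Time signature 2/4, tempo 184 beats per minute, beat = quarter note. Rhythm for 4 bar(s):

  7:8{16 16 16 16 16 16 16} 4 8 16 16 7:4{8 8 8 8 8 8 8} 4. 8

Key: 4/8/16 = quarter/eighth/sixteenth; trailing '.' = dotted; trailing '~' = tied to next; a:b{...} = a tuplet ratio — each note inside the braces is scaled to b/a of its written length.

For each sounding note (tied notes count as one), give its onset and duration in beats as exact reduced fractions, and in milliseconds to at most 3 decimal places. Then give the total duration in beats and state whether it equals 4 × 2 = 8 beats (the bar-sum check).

1) 0.0ms=0b +93.168ms=2/7b
2) 93.168ms=2/7b +93.168ms=2/7b
3) 186.335ms=4/7b +93.168ms=2/7b
4) 279.503ms=6/7b +93.168ms=2/7b
5) 372.671ms=8/7b +93.168ms=2/7b
6) 465.839ms=10/7b +93.168ms=2/7b
7) 559.006ms=12/7b +93.168ms=2/7b
8) 652.174ms=2b +326.087ms=1b
9) 978.261ms=3b +163.043ms=1/2b
10) 1141.304ms=7/2b +81.522ms=1/4b
11) 1222.826ms=15/4b +81.522ms=1/4b
12) 1304.348ms=4b +93.168ms=2/7b
13) 1397.516ms=30/7b +93.168ms=2/7b
14) 1490.683ms=32/7b +93.168ms=2/7b
15) 1583.851ms=34/7b +93.168ms=2/7b
16) 1677.019ms=36/7b +93.168ms=2/7b
17) 1770.186ms=38/7b +93.168ms=2/7b
18) 1863.354ms=40/7b +93.168ms=2/7b
19) 1956.522ms=6b +489.13ms=3/2b
20) 2445.652ms=15/2b +163.043ms=1/2b
Σ=8b of 8 (184bpm 2/4) — PASS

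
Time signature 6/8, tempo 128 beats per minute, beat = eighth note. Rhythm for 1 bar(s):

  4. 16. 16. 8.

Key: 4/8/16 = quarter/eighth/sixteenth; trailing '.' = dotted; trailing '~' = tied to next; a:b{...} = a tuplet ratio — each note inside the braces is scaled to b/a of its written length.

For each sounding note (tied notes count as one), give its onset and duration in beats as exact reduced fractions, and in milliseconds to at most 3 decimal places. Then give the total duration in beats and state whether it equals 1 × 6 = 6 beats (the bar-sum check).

1) 0.0ms=0b +1406.25ms=3b
2) 1406.25ms=3b +351.562ms=3/4b
3) 1757.812ms=15/4b +351.562ms=3/4b
4) 2109.375ms=9/2b +703.125ms=3/2b
Σ=6b of 6 (128bpm 6/8) — PASS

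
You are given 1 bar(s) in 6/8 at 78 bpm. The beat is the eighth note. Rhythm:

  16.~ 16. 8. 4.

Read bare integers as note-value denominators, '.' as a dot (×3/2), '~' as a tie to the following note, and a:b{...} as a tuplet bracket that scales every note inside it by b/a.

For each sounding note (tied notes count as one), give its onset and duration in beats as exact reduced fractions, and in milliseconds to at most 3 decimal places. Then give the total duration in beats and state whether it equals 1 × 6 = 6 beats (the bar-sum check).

1) 0.0ms=0b +1153.846ms=3/2b
2) 1153.846ms=3/2b +1153.846ms=3/2b
3) 2307.692ms=3b +2307.692ms=3b
Σ=6b of 6 (78bpm 6/8) — PASS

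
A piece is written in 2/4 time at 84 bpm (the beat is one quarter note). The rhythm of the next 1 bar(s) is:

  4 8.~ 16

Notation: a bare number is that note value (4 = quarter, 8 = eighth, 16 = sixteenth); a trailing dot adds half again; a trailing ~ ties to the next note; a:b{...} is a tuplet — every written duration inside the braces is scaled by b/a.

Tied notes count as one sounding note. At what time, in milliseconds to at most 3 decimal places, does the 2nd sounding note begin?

note 2 onset = 1b = 714.286ms

1. 0.0ms @ 0 + 714.286ms (1)
2. 714.286ms @ 1 + 714.286ms (1)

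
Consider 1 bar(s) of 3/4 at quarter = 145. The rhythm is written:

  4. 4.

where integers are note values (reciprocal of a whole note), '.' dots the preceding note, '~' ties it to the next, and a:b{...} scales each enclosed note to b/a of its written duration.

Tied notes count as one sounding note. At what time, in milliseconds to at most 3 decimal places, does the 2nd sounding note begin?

note 2 onset = 3/2b = 620.69ms

1. 0.0ms @ 0 + 620.69ms (3/2)
2. 620.69ms @ 3/2 + 620.69ms (3/2)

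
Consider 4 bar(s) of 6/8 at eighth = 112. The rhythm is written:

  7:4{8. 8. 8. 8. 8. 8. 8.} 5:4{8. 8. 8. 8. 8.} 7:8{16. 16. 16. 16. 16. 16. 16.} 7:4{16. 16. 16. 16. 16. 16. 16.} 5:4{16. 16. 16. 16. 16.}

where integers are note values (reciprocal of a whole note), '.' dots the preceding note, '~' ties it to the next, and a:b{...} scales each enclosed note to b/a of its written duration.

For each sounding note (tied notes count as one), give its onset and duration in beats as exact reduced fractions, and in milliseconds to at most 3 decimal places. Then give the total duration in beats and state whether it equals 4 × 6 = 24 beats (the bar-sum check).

1) 0.0ms=0b +459.184ms=6/7b
2) 459.184ms=6/7b +459.184ms=6/7b
3) 918.367ms=12/7b +459.184ms=6/7b
4) 1377.551ms=18/7b +459.184ms=6/7b
5) 1836.735ms=24/7b +459.184ms=6/7b
6) 2295.918ms=30/7b +459.184ms=6/7b
7) 2755.102ms=36/7b +459.184ms=6/7b
8) 3214.286ms=6b +642.857ms=6/5b
9) 3857.143ms=36/5b +642.857ms=6/5b
10) 4500.0ms=42/5b +642.857ms=6/5b
11) 5142.857ms=48/5b +642.857ms=6/5b
12) 5785.714ms=54/5b +642.857ms=6/5b
13) 6428.571ms=12b +459.184ms=6/7b
14) 6887.755ms=90/7b +459.184ms=6/7b
15) 7346.939ms=96/7b +459.184ms=6/7b
16) 7806.122ms=102/7b +459.184ms=6/7b
17) 8265.306ms=108/7b +459.184ms=6/7b
18) 8724.49ms=114/7b +459.184ms=6/7b
19) 9183.673ms=120/7b +459.184ms=6/7b
20) 9642.857ms=18b +229.592ms=3/7b
21) 9872.449ms=129/7b +229.592ms=3/7b
22) 10102.041ms=132/7b +229.592ms=3/7b
23) 10331.633ms=135/7b +229.592ms=3/7b
24) 10561.224ms=138/7b +229.592ms=3/7b
25) 10790.816ms=141/7b +229.592ms=3/7b
26) 11020.408ms=144/7b +229.592ms=3/7b
27) 11250.0ms=21b +321.429ms=3/5b
28) 11571.429ms=108/5b +321.429ms=3/5b
29) 11892.857ms=111/5b +321.429ms=3/5b
30) 12214.286ms=114/5b +321.429ms=3/5b
31) 12535.714ms=117/5b +321.429ms=3/5b
Σ=24b of 24 (112bpm 6/8) — PASS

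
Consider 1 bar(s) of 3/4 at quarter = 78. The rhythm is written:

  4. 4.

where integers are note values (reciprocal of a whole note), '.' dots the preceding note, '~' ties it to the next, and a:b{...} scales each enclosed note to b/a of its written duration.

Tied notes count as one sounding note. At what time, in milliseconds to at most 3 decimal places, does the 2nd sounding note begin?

1. 0.0ms @ 0 + 1153.846ms (3/2)
2. 1153.846ms @ 3/2 + 1153.846ms (3/2)

note 2 onset = 3/2b = 1153.846ms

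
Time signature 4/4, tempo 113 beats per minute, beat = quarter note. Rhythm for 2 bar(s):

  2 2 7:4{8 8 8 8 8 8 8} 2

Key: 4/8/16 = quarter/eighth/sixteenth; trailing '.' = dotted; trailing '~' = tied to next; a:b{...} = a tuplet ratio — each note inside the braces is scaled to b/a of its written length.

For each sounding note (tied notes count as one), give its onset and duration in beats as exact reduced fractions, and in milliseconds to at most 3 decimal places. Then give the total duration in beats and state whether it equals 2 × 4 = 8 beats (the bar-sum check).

1) 0.0ms=0b +1061.947ms=2b
2) 1061.947ms=2b +1061.947ms=2b
3) 2123.894ms=4b +151.707ms=2/7b
4) 2275.601ms=30/7b +151.707ms=2/7b
5) 2427.307ms=32/7b +151.707ms=2/7b
6) 2579.014ms=34/7b +151.707ms=2/7b
7) 2730.721ms=36/7b +151.707ms=2/7b
8) 2882.427ms=38/7b +151.707ms=2/7b
9) 3034.134ms=40/7b +151.707ms=2/7b
10) 3185.841ms=6b +1061.947ms=2b
Σ=8b of 8 (113bpm 4/4) — PASS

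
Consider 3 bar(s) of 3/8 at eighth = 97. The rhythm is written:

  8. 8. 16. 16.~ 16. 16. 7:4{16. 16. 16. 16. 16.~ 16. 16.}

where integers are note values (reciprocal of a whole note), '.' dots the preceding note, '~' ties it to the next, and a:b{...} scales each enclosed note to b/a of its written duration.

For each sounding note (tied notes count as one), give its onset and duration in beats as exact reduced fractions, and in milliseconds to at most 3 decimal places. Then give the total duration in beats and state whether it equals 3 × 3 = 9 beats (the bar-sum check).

1) 0.0ms=0b +927.835ms=3/2b
2) 927.835ms=3/2b +927.835ms=3/2b
3) 1855.67ms=3b +463.918ms=3/4b
4) 2319.588ms=15/4b +927.835ms=3/2b
5) 3247.423ms=21/4b +463.918ms=3/4b
6) 3711.34ms=6b +265.096ms=3/7b
7) 3976.436ms=45/7b +265.096ms=3/7b
8) 4241.532ms=48/7b +265.096ms=3/7b
9) 4506.627ms=51/7b +265.096ms=3/7b
10) 4771.723ms=54/7b +530.191ms=6/7b
11) 5301.915ms=60/7b +265.096ms=3/7b
Σ=9b of 9 (97bpm 3/8) — PASS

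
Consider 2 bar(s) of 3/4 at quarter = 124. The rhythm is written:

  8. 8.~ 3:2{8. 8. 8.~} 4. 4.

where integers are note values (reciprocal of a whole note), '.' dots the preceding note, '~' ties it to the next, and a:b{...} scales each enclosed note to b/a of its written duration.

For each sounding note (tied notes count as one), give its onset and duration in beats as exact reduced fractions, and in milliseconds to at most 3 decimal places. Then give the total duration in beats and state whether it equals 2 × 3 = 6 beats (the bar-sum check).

1) 0.0ms=0b +362.903ms=3/4b
2) 362.903ms=3/4b +604.839ms=5/4b
3) 967.742ms=2b +241.935ms=1/2b
4) 1209.677ms=5/2b +967.742ms=2b
5) 2177.419ms=9/2b +725.806ms=3/2b
Σ=6b of 6 (124bpm 3/4) — PASS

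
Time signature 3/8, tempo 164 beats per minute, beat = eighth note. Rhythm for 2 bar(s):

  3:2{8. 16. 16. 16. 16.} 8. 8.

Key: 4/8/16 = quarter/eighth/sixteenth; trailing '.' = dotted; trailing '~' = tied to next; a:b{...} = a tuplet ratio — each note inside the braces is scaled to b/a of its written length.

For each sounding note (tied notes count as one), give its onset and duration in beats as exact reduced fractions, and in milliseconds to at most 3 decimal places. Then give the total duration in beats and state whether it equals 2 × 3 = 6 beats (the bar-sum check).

1) 0.0ms=0b +365.854ms=1b
2) 365.854ms=1b +182.927ms=1/2b
3) 548.78ms=3/2b +182.927ms=1/2b
4) 731.707ms=2b +182.927ms=1/2b
5) 914.634ms=5/2b +182.927ms=1/2b
6) 1097.561ms=3b +548.78ms=3/2b
7) 1646.341ms=9/2b +548.78ms=3/2b
Σ=6b of 6 (164bpm 3/8) — PASS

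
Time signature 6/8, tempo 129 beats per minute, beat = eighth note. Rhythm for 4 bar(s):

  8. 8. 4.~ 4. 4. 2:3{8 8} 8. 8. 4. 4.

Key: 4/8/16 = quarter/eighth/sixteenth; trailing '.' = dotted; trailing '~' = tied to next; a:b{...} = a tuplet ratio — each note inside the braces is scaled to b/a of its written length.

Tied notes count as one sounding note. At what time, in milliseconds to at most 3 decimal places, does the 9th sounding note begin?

note 9 onset = 18b = 8372.093ms

1. 0.0ms @ 0 + 697.674ms (3/2)
2. 697.674ms @ 3/2 + 697.674ms (3/2)
3. 1395.349ms @ 3 + 2790.698ms (6)
4. 4186.047ms @ 9 + 1395.349ms (3)
5. 5581.395ms @ 12 + 697.674ms (3/2)
6. 6279.07ms @ 27/2 + 697.674ms (3/2)
7. 6976.744ms @ 15 + 697.674ms (3/2)
8. 7674.419ms @ 33/2 + 697.674ms (3/2)
9. 8372.093ms @ 18 + 1395.349ms (3)
10. 9767.442ms @ 21 + 1395.349ms (3)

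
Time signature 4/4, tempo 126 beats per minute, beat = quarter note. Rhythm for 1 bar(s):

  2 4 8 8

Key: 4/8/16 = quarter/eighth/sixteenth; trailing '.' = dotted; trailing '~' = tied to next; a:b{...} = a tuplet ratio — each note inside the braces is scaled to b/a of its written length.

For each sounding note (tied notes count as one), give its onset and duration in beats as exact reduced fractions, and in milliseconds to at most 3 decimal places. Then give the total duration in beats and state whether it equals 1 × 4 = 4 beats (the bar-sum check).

1) 0.0ms=0b +952.381ms=2b
2) 952.381ms=2b +476.19ms=1b
3) 1428.571ms=3b +238.095ms=1/2b
4) 1666.667ms=7/2b +238.095ms=1/2b
Σ=4b of 4 (126bpm 4/4) — PASS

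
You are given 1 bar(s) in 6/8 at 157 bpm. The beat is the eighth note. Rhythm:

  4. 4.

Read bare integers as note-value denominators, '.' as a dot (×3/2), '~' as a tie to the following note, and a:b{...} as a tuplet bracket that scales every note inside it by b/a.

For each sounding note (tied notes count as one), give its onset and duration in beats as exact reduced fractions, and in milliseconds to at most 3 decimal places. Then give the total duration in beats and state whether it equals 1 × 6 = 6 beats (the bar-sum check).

1) 0.0ms=0b +1146.497ms=3b
2) 1146.497ms=3b +1146.497ms=3b
Σ=6b of 6 (157bpm 6/8) — PASS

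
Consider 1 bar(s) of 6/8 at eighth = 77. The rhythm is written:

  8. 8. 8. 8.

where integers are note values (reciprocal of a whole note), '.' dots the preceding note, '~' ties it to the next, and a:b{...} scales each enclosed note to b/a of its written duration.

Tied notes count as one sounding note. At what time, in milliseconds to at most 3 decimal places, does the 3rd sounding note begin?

note 3 onset = 3b = 2337.662ms

1. 0.0ms @ 0 + 1168.831ms (3/2)
2. 1168.831ms @ 3/2 + 1168.831ms (3/2)
3. 2337.662ms @ 3 + 1168.831ms (3/2)
4. 3506.494ms @ 9/2 + 1168.831ms (3/2)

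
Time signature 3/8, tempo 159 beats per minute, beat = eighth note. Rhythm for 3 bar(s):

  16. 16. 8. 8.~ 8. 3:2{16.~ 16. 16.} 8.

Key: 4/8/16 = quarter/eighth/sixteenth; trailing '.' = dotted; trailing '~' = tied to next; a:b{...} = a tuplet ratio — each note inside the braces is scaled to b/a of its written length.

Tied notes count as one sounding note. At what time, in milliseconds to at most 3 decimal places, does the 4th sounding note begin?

1. 0.0ms @ 0 + 283.019ms (3/4)
2. 283.019ms @ 3/4 + 283.019ms (3/4)
3. 566.038ms @ 3/2 + 566.038ms (3/2)
4. 1132.075ms @ 3 + 1132.075ms (3)
5. 2264.151ms @ 6 + 377.358ms (1)
6. 2641.509ms @ 7 + 188.679ms (1/2)
7. 2830.189ms @ 15/2 + 566.038ms (3/2)

note 4 onset = 3b = 1132.075ms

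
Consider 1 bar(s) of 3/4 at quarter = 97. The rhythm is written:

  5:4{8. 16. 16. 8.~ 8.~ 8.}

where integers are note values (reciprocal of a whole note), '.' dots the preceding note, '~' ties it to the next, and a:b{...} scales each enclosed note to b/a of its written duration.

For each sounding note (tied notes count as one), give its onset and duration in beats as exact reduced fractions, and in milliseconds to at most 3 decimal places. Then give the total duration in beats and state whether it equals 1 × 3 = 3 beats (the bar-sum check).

1) 0.0ms=0b +371.134ms=3/5b
2) 371.134ms=3/5b +185.567ms=3/10b
3) 556.701ms=9/10b +185.567ms=3/10b
4) 742.268ms=6/5b +1113.402ms=9/5b
Σ=3b of 3 (97bpm 3/4) — PASS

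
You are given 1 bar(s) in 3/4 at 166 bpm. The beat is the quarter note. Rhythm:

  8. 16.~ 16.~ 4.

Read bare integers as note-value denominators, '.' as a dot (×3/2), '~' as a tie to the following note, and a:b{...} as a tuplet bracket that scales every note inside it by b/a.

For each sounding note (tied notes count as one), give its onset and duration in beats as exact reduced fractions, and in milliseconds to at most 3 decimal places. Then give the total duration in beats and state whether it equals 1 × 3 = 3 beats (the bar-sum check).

1) 0.0ms=0b +271.084ms=3/4b
2) 271.084ms=3/4b +813.253ms=9/4b
Σ=3b of 3 (166bpm 3/4) — PASS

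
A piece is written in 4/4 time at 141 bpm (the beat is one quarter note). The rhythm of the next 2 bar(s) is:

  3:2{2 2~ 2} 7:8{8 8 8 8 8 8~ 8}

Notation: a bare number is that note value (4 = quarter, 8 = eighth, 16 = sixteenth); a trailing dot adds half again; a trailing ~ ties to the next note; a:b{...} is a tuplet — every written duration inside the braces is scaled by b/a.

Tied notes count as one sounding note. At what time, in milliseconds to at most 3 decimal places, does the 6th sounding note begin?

1. 0.0ms @ 0 + 567.376ms (4/3)
2. 567.376ms @ 4/3 + 1134.752ms (8/3)
3. 1702.128ms @ 4 + 243.161ms (4/7)
4. 1945.289ms @ 32/7 + 243.161ms (4/7)
5. 2188.45ms @ 36/7 + 243.161ms (4/7)
6. 2431.611ms @ 40/7 + 243.161ms (4/7)
7. 2674.772ms @ 44/7 + 243.161ms (4/7)
8. 2917.933ms @ 48/7 + 486.322ms (8/7)

note 6 onset = 40/7b = 2431.611ms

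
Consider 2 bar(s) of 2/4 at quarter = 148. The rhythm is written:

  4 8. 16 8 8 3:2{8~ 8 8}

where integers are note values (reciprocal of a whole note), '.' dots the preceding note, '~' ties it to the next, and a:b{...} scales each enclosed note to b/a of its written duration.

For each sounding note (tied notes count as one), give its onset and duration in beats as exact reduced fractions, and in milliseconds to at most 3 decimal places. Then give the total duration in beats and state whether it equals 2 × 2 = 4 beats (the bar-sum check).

1) 0.0ms=0b +405.405ms=1b
2) 405.405ms=1b +304.054ms=3/4b
3) 709.459ms=7/4b +101.351ms=1/4b
4) 810.811ms=2b +202.703ms=1/2b
5) 1013.514ms=5/2b +202.703ms=1/2b
6) 1216.216ms=3b +270.27ms=2/3b
7) 1486.486ms=11/3b +135.135ms=1/3b
Σ=4b of 4 (148bpm 2/4) — PASS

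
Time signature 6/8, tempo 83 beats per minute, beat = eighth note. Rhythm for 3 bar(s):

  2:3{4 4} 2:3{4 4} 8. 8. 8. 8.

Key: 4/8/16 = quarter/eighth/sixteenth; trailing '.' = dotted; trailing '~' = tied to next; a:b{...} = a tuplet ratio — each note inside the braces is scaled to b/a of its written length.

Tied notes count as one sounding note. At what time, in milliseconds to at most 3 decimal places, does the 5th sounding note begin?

note 5 onset = 12b = 8674.699ms

1. 0.0ms @ 0 + 2168.675ms (3)
2. 2168.675ms @ 3 + 2168.675ms (3)
3. 4337.349ms @ 6 + 2168.675ms (3)
4. 6506.024ms @ 9 + 2168.675ms (3)
5. 8674.699ms @ 12 + 1084.337ms (3/2)
6. 9759.036ms @ 27/2 + 1084.337ms (3/2)
7. 10843.373ms @ 15 + 1084.337ms (3/2)
8. 11927.711ms @ 33/2 + 1084.337ms (3/2)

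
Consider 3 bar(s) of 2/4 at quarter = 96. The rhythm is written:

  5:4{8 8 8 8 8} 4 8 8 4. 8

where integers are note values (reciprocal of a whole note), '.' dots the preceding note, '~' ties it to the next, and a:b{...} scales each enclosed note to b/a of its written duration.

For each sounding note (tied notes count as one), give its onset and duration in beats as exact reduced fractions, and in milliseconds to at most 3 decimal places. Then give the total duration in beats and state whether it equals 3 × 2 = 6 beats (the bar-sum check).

1) 0.0ms=0b +250.0ms=2/5b
2) 250.0ms=2/5b +250.0ms=2/5b
3) 500.0ms=4/5b +250.0ms=2/5b
4) 750.0ms=6/5b +250.0ms=2/5b
5) 1000.0ms=8/5b +250.0ms=2/5b
6) 1250.0ms=2b +625.0ms=1b
7) 1875.0ms=3b +312.5ms=1/2b
8) 2187.5ms=7/2b +312.5ms=1/2b
9) 2500.0ms=4b +937.5ms=3/2b
10) 3437.5ms=11/2b +312.5ms=1/2b
Σ=6b of 6 (96bpm 2/4) — PASS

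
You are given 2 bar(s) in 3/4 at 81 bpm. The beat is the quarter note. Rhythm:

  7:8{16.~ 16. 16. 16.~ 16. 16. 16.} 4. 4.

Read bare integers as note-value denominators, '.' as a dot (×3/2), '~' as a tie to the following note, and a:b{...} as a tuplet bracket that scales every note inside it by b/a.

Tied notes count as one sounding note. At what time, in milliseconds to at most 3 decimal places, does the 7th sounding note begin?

note 7 onset = 9/2b = 3333.333ms

1. 0.0ms @ 0 + 634.921ms (6/7)
2. 634.921ms @ 6/7 + 317.46ms (3/7)
3. 952.381ms @ 9/7 + 634.921ms (6/7)
4. 1587.302ms @ 15/7 + 317.46ms (3/7)
5. 1904.762ms @ 18/7 + 317.46ms (3/7)
6. 2222.222ms @ 3 + 1111.111ms (3/2)
7. 3333.333ms @ 9/2 + 1111.111ms (3/2)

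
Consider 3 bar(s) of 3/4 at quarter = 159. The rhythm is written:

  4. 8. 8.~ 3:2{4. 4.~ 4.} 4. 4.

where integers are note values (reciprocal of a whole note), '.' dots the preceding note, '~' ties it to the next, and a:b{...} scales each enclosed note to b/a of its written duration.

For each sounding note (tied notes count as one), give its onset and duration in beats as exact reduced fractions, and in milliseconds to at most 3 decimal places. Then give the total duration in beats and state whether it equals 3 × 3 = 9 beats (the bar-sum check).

1) 0.0ms=0b +566.038ms=3/2b
2) 566.038ms=3/2b +283.019ms=3/4b
3) 849.057ms=9/4b +660.377ms=7/4b
4) 1509.434ms=4b +754.717ms=2b
5) 2264.151ms=6b +566.038ms=3/2b
6) 2830.189ms=15/2b +566.038ms=3/2b
Σ=9b of 9 (159bpm 3/4) — PASS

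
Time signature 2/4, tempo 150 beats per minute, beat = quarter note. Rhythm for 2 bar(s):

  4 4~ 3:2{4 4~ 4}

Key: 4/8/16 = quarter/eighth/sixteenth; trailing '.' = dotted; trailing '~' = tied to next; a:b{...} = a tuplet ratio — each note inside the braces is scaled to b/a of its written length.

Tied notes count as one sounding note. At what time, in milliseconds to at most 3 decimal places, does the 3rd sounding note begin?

1. 0.0ms @ 0 + 400.0ms (1)
2. 400.0ms @ 1 + 666.667ms (5/3)
3. 1066.667ms @ 8/3 + 533.333ms (4/3)

note 3 onset = 8/3b = 1066.667ms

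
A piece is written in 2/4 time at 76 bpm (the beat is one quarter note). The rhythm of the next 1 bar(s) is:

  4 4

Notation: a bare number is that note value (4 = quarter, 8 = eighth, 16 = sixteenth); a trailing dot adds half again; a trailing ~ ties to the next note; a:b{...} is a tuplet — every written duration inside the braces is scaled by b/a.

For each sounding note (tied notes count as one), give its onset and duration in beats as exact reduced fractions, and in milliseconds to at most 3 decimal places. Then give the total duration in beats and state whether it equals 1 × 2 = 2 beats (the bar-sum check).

1) 0.0ms=0b +789.474ms=1b
2) 789.474ms=1b +789.474ms=1b
Σ=2b of 2 (76bpm 2/4) — PASS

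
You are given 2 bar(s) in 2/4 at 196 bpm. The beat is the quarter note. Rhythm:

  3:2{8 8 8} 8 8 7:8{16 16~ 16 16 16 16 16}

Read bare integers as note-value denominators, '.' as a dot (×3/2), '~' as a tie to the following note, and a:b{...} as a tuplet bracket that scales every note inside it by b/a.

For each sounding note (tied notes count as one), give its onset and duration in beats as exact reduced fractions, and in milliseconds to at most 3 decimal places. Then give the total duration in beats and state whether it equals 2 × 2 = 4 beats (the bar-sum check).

1) 0.0ms=0b +102.041ms=1/3b
2) 102.041ms=1/3b +102.041ms=1/3b
3) 204.082ms=2/3b +102.041ms=1/3b
4) 306.122ms=1b +153.061ms=1/2b
5) 459.184ms=3/2b +153.061ms=1/2b
6) 612.245ms=2b +87.464ms=2/7b
7) 699.708ms=16/7b +174.927ms=4/7b
8) 874.636ms=20/7b +87.464ms=2/7b
9) 962.099ms=22/7b +87.464ms=2/7b
10) 1049.563ms=24/7b +87.464ms=2/7b
11) 1137.026ms=26/7b +87.464ms=2/7b
Σ=4b of 4 (196bpm 2/4) — PASS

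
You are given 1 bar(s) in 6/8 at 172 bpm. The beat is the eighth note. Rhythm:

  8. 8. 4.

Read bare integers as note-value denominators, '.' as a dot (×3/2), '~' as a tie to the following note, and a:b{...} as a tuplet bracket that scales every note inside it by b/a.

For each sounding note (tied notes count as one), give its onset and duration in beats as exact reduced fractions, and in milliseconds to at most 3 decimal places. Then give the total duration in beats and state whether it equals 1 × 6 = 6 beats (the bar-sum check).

1) 0.0ms=0b +523.256ms=3/2b
2) 523.256ms=3/2b +523.256ms=3/2b
3) 1046.512ms=3b +1046.512ms=3b
Σ=6b of 6 (172bpm 6/8) — PASS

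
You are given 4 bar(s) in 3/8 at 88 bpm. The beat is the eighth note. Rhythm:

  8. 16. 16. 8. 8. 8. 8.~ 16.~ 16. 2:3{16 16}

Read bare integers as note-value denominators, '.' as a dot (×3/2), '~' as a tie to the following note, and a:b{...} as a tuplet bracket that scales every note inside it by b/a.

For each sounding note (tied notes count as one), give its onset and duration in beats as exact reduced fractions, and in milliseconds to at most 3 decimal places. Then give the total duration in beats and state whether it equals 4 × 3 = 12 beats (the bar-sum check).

1) 0.0ms=0b +1022.727ms=3/2b
2) 1022.727ms=3/2b +511.364ms=3/4b
3) 1534.091ms=9/4b +511.364ms=3/4b
4) 2045.455ms=3b +1022.727ms=3/2b
5) 3068.182ms=9/2b +1022.727ms=3/2b
6) 4090.909ms=6b +1022.727ms=3/2b
7) 5113.636ms=15/2b +2045.455ms=3b
8) 7159.091ms=21/2b +511.364ms=3/4b
9) 7670.455ms=45/4b +511.364ms=3/4b
Σ=12b of 12 (88bpm 3/8) — PASS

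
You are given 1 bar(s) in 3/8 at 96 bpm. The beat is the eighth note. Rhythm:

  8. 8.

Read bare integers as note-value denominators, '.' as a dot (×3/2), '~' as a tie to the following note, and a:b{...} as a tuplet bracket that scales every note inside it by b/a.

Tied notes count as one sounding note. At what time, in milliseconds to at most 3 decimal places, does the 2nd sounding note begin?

note 2 onset = 3/2b = 937.5ms

1. 0.0ms @ 0 + 937.5ms (3/2)
2. 937.5ms @ 3/2 + 937.5ms (3/2)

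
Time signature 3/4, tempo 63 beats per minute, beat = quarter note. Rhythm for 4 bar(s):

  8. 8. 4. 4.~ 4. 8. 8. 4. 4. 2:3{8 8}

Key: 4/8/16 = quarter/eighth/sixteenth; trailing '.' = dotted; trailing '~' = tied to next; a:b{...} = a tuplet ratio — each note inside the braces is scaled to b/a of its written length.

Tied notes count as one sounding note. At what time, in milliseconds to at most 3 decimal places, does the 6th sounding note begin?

note 6 onset = 27/4b = 6428.571ms

1. 0.0ms @ 0 + 714.286ms (3/4)
2. 714.286ms @ 3/4 + 714.286ms (3/4)
3. 1428.571ms @ 3/2 + 1428.571ms (3/2)
4. 2857.143ms @ 3 + 2857.143ms (3)
5. 5714.286ms @ 6 + 714.286ms (3/4)
6. 6428.571ms @ 27/4 + 714.286ms (3/4)
7. 7142.857ms @ 15/2 + 1428.571ms (3/2)
8. 8571.429ms @ 9 + 1428.571ms (3/2)
9. 10000.0ms @ 21/2 + 714.286ms (3/4)
10. 10714.286ms @ 45/4 + 714.286ms (3/4)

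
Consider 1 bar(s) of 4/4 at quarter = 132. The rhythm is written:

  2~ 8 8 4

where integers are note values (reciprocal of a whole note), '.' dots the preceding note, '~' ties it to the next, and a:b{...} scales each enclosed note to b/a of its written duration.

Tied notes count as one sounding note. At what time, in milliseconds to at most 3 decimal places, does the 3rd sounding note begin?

1. 0.0ms @ 0 + 1136.364ms (5/2)
2. 1136.364ms @ 5/2 + 227.273ms (1/2)
3. 1363.636ms @ 3 + 454.545ms (1)

note 3 onset = 3b = 1363.636ms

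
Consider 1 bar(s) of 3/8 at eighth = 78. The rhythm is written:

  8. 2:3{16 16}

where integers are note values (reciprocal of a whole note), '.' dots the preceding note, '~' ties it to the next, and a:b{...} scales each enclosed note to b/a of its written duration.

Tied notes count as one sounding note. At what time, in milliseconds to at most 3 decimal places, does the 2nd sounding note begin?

note 2 onset = 3/2b = 1153.846ms

1. 0.0ms @ 0 + 1153.846ms (3/2)
2. 1153.846ms @ 3/2 + 576.923ms (3/4)
3. 1730.769ms @ 9/4 + 576.923ms (3/4)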